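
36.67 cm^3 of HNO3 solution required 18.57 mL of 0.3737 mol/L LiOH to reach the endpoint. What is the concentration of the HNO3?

n(LiOH) delivered = 0.3737 x 0.01857 = 0.006940 mol.
For a 1:1 reaction, n(HNO3) = 0.006940 mol.
[HNO3] = 0.006940 mol / 0.03667 L = 0.189 M.

0.189 M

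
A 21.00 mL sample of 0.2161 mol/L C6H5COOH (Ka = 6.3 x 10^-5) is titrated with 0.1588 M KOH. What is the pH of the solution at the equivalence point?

n(C6H5COOH) = 0.2161 x 0.02100 = 0.004538 mol; V(KOH) at equivalence = 0.004538/0.1588 = 0.02858 L.
At equivalence all the acid is converted to C6H5COO-; total volume = 0.02100 + 0.02858 = 0.04958 L, so [C6H5COO-] = 0.004538/0.04958 = 0.09154 M.
Kb = Kw/Ka = 1.0e-14 / 6.3 x 10^-5 = 1.59e-10.
[OH^-] = sqrt(Kb x [C6H5COO-]) = sqrt(1.59e-10 x 0.09154) = 3.81e-6 M.
pOH = 5.42, so pH = 14.00 - 5.42 = 8.58.

8.58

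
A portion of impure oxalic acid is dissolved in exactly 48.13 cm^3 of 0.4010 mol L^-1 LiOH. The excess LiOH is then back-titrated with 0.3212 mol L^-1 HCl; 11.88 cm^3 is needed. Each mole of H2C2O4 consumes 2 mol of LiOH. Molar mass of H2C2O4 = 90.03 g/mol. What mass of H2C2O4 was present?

0.697 g

Total n(LiOH) added = 0.4010 x 0.04813 = 0.01930 mol.
n(HCl) used = 0.3212 x 0.01188 = 0.003816 mol, which equals the excess n(LiOH).
So n(LiOH) consumed by the sample = 0.01930 - 0.003816 = 0.01548 mol.
n(H2C2O4) = 0.01548 / 2 = 0.007742 mol.
mass = 0.007742 mol x 90.03 g/mol = 0.697 g.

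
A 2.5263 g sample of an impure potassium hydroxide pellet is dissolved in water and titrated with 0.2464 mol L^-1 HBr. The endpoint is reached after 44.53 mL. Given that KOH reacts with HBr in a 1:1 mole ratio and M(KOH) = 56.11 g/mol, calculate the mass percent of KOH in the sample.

n(HBr) = 0.2464 x 0.04453 = 0.01097 mol.
n(KOH) = 0.01097 / 1 = 0.01097 mol.
mass of KOH = 0.01097 x 56.11 = 0.6156 g.
% purity = 0.6156 / 2.5263 x 100 = 24.4%.

24.4%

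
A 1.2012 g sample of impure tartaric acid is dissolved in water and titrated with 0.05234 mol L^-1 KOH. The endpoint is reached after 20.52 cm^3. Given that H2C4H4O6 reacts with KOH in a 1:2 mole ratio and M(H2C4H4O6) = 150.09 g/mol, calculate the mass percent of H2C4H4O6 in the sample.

n(KOH) = 0.05234 x 0.02052 = 0.001074 mol.
n(H2C4H4O6) = 0.001074 / 2 = 0.0005370 mol.
mass of H2C4H4O6 = 0.0005370 x 150.09 = 0.08060 g.
% purity = 0.08060 / 1.2012 x 100 = 6.71%.

6.71%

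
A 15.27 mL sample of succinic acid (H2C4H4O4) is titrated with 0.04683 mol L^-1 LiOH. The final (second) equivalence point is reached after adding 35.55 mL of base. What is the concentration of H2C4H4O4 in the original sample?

0.0545 M

n(LiOH) = 0.04683 x 0.03555 = 0.001665 mol.
At the final (second) equivalence point, 2 mol OH^- react per mol H2C4H4O4, so n(H2C4H4O4) = 0.001665 / 2 = 0.0008324 mol.
[H2C4H4O4] = 0.0008324 / 0.01527 L = 0.0545 M.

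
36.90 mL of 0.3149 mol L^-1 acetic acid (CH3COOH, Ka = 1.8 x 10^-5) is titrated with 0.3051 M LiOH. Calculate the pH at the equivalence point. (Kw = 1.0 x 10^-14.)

n(CH3COOH) = 0.3149 x 0.03690 = 0.01162 mol; V(LiOH) at equivalence = 0.01162/0.3051 = 0.03809 L.
At equivalence all the acid is converted to CH3COO-; total volume = 0.03690 + 0.03809 = 0.07499 L, so [CH3COO-] = 0.01162/0.07499 = 0.1550 M.
Kb = Kw/Ka = 1.0e-14 / 1.8 x 10^-5 = 5.56e-10.
[OH^-] = sqrt(Kb x [CH3COO-]) = sqrt(5.56e-10 x 0.1550) = 9.28e-6 M.
pOH = 5.03, so pH = 14.00 - 5.03 = 8.97.

8.97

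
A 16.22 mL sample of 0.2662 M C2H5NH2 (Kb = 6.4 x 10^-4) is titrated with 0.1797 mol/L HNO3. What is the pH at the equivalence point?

5.89

n(C2H5NH2) = 0.2662 x 0.01622 = 0.004318 mol; V(HNO3) at equivalence = 0.004318/0.1797 = 0.02403 L.
At equivalence the base is fully converted to C2H5NH3+; total volume = 0.04025 L, so [C2H5NH3+] = 0.004318/0.04025 = 0.1073 M.
Ka(C2H5NH3+) = Kw/Kb = 1.0e-14 / 6.4 x 10^-4 = 1.56e-11.
[H^+] = sqrt(Ka x [C2H5NH3+]) = sqrt(1.56e-11 x 0.1073) = 1.29e-6 M.
pH = -log(1.29e-6) = 5.89.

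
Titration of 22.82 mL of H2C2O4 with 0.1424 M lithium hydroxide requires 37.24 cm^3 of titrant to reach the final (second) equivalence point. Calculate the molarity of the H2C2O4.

n(LiOH) = 0.1424 x 0.03724 = 0.005303 mol.
At the final (second) equivalence point, 2 mol OH^- react per mol H2C2O4, so n(H2C2O4) = 0.005303 / 2 = 0.002651 mol.
[H2C2O4] = 0.002651 / 0.02282 L = 0.116 M.

0.116 M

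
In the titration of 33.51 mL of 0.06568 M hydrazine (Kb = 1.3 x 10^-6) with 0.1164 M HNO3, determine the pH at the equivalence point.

4.75

n(N2H4) = 0.06568 x 0.03351 = 0.002201 mol; V(HNO3) at equivalence = 0.002201/0.1164 = 0.01891 L.
At equivalence the base is fully converted to N2H5+; total volume = 0.05242 L, so [N2H5+] = 0.002201/0.05242 = 0.04199 M.
Ka(N2H5+) = Kw/Kb = 1.0e-14 / 1.3 x 10^-6 = 7.69e-9.
[H^+] = sqrt(Ka x [N2H5+]) = sqrt(7.69e-9 x 0.04199) = 1.80e-5 M.
pH = -log(1.80e-5) = 4.75.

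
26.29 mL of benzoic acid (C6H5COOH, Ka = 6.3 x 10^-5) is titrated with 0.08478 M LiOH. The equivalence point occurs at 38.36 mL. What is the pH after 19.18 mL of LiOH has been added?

4.20

19.18 mL is exactly half the equivalence volume (38.36/2), i.e. the half-equivalence point.
There, n(HA) = n(A^-), so pH = pKa = -log(6.3 x 10^-5) = 4.20.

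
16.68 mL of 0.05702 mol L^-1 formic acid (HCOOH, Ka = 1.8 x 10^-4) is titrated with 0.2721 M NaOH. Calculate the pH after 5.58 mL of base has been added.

12.41

n(acid) = 0.05702 x 0.01668 = 0.0009511 mol; n(NaOH) added = 0.2721 x 0.005580 = 0.001518 mol.
Base is in excess by 0.001518 - 0.0009511 = 0.0005672 mol in a total volume of 0.02226 L.
[OH^-] = 0.0005672/0.02226 = 0.02548 M, so pOH = 1.59 and pH = 14.00 - 1.59 = 12.41.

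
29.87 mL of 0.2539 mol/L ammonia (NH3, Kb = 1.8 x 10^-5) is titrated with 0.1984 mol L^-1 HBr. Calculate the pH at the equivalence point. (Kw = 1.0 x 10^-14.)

n(NH3) = 0.2539 x 0.02987 = 0.007584 mol; V(HBr) at equivalence = 0.007584/0.1984 = 0.03823 L.
At equivalence the base is fully converted to NH4+; total volume = 0.06810 L, so [NH4+] = 0.007584/0.06810 = 0.1114 M.
Ka(NH4+) = Kw/Kb = 1.0e-14 / 1.8 x 10^-5 = 5.56e-10.
[H^+] = sqrt(Ka x [NH4+]) = sqrt(5.56e-10 x 0.1114) = 7.87e-6 M.
pH = -log(7.87e-6) = 5.10.

5.10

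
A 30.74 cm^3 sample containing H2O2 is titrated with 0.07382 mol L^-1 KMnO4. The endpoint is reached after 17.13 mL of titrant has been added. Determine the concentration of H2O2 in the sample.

0.103 M

n(KMnO4) = 0.07382 x 0.01713 = 0.001265 mol.
From the balanced equation, 2 mol KMnO4 reacts with 5 mol H2O2, so n(H2O2) = 0.001265 x 5/2 = 0.003161 mol.
[H2O2] = 0.003161 / 0.03074 L = 0.103 M.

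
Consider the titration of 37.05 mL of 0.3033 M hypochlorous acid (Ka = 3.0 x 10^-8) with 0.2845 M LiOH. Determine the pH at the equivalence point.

10.34

n(HClO) = 0.3033 x 0.03705 = 0.01124 mol; V(LiOH) at equivalence = 0.01124/0.2845 = 0.03950 L.
At equivalence all the acid is converted to ClO-; total volume = 0.03705 + 0.03950 = 0.07655 L, so [ClO-] = 0.01124/0.07655 = 0.1468 M.
Kb = Kw/Ka = 1.0e-14 / 3.0 x 10^-8 = 3.33e-7.
[OH^-] = sqrt(Kb x [ClO-]) = sqrt(3.33e-7 x 0.1468) = 0.000221 M.
pOH = 3.66, so pH = 14.00 - 3.66 = 10.34.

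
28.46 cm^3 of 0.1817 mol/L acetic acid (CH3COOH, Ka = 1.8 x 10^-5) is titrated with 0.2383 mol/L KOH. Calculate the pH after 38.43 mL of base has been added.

12.78

n(acid) = 0.1817 x 0.02846 = 0.005171 mol; n(KOH) added = 0.2383 x 0.03843 = 0.009158 mol.
Base is in excess by 0.009158 - 0.005171 = 0.003987 mol in a total volume of 0.06689 L.
[OH^-] = 0.003987/0.06689 = 0.05960 M, so pOH = 1.22 and pH = 14.00 - 1.22 = 12.78.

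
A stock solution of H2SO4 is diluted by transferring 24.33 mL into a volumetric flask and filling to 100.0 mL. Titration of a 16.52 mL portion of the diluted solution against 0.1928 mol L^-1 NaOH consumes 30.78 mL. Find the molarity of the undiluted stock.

n(NaOH) = 0.1928 x 0.03078 = 0.005934 mol.
n(H2SO4) in the aliquot = 0.005934 x 1/2 = 0.002967 mol.
[diluted H2SO4] = 0.002967 / 0.01652 = 0.1796 M.
Dilution factor = 100.0/24.33 = 4.110, so [stock] = 0.1796 x 4.110 = 0.738 M.

0.738 M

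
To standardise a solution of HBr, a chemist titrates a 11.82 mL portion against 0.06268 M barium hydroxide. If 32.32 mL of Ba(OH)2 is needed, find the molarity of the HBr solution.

n(Ba(OH)2) delivered = 0.06268 x 0.03232 = 0.002026 mol.
The reaction is 2 HBr + 1 Ba(OH)2, so n(HBr) = 0.002026 x 2/1 = 0.004052 mol.
[HBr] = 0.004052 mol / 0.01182 L = 0.343 M.

0.343 M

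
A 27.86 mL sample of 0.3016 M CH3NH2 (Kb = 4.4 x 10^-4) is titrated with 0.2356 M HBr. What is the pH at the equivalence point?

5.76

n(CH3NH2) = 0.3016 x 0.02786 = 0.008403 mol; V(HBr) at equivalence = 0.008403/0.2356 = 0.03566 L.
At equivalence the base is fully converted to CH3NH3+; total volume = 0.06352 L, so [CH3NH3+] = 0.008403/0.06352 = 0.1323 M.
Ka(CH3NH3+) = Kw/Kb = 1.0e-14 / 4.4 x 10^-4 = 2.27e-11.
[H^+] = sqrt(Ka x [CH3NH3+]) = sqrt(2.27e-11 x 0.1323) = 1.73e-6 M.
pH = -log(1.73e-6) = 5.76.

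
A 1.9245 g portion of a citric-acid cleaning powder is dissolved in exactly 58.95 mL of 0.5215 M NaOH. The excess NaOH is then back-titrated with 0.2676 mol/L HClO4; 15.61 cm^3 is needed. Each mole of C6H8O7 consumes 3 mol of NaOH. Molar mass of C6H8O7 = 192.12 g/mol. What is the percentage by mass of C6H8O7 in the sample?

Total n(NaOH) added = 0.5215 x 0.05895 = 0.03074 mol.
n(HClO4) used = 0.2676 x 0.01561 = 0.004177 mol, which equals the excess n(NaOH).
So n(NaOH) consumed by the sample = 0.03074 - 0.004177 = 0.02657 mol.
n(C6H8O7) = 0.02657 / 3 = 0.008855 mol.
mass C6H8O7 = 0.008855 x 192.12 = 1.701 g, so %C6H8O7 = 1.701/1.9245 x 100 = 88.4%.

88.4%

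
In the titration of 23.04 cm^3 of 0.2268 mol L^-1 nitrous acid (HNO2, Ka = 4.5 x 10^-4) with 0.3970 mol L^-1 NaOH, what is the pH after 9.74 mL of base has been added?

Initial n(HNO2) = 0.2268 x 0.02304 = 0.005225 mol.
n(NaOH) added = 0.3970 x 0.009740 = 0.003867 mol, converting that many moles of HNO2 to NO2-.
Remaining n(HNO2) = 0.001359 mol; n(NO2-) = 0.003867 mol.
By Henderson-Hasselbalch, pH = pKa + log([A^-]/[HA]) = 3.35 + log(0.003867/0.001359) = 3.35 + (+0.45) = 3.80.

3.80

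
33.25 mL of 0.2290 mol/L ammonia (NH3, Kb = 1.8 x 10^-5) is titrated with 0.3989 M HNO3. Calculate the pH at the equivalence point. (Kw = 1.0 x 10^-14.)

n(NH3) = 0.2290 x 0.03325 = 0.007614 mol; V(HNO3) at equivalence = 0.007614/0.3989 = 0.01909 L.
At equivalence the base is fully converted to NH4+; total volume = 0.05234 L, so [NH4+] = 0.007614/0.05234 = 0.1455 M.
Ka(NH4+) = Kw/Kb = 1.0e-14 / 1.8 x 10^-5 = 5.56e-10.
[H^+] = sqrt(Ka x [NH4+]) = sqrt(5.56e-10 x 0.1455) = 8.99e-6 M.
pH = -log(8.99e-6) = 5.05.

5.05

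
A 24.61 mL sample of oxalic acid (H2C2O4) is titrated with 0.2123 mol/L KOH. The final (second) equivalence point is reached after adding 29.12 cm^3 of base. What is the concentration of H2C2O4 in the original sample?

n(KOH) = 0.2123 x 0.02912 = 0.006182 mol.
At the final (second) equivalence point, 2 mol OH^- react per mol H2C2O4, so n(H2C2O4) = 0.006182 / 2 = 0.003091 mol.
[H2C2O4] = 0.003091 / 0.02461 L = 0.126 M.

0.126 M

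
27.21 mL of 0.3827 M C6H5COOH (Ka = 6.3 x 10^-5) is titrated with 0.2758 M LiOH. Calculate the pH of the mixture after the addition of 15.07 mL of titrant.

Initial n(C6H5COOH) = 0.3827 x 0.02721 = 0.01041 mol.
n(LiOH) added = 0.2758 x 0.01507 = 0.004156 mol, converting that many moles of C6H5COOH to C6H5COO-.
Remaining n(C6H5COOH) = 0.006257 mol; n(C6H5COO-) = 0.004156 mol.
By Henderson-Hasselbalch, pH = pKa + log([A^-]/[HA]) = 4.20 + log(0.004156/0.006257) = 4.20 + (-0.18) = 4.02.

4.02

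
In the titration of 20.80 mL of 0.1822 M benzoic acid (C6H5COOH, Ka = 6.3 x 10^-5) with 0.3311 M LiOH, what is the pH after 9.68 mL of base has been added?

Initial n(C6H5COOH) = 0.1822 x 0.02080 = 0.003790 mol.
n(LiOH) added = 0.3311 x 0.009680 = 0.003205 mol, converting that many moles of C6H5COOH to C6H5COO-.
Remaining n(C6H5COOH) = 0.0005847 mol; n(C6H5COO-) = 0.003205 mol.
By Henderson-Hasselbalch, pH = pKa + log([A^-]/[HA]) = 4.20 + log(0.003205/0.0005847) = 4.20 + (+0.74) = 4.94.

4.94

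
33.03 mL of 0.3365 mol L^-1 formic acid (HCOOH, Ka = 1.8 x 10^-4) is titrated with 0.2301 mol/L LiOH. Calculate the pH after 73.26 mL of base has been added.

12.73

n(acid) = 0.3365 x 0.03303 = 0.01111 mol; n(LiOH) added = 0.2301 x 0.07326 = 0.01686 mol.
Base is in excess by 0.01686 - 0.01111 = 0.005743 mol in a total volume of 0.1063 L.
[OH^-] = 0.005743/0.1063 = 0.05403 M, so pOH = 1.27 and pH = 14.00 - 1.27 = 12.73.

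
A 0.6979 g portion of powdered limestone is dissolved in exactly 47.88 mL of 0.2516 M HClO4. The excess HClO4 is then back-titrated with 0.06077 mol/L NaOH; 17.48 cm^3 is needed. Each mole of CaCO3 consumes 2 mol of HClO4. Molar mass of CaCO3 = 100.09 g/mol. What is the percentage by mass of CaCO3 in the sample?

Total n(HClO4) added = 0.2516 x 0.04788 = 0.01205 mol.
n(NaOH) used = 0.06077 x 0.01748 = 0.001062 mol, which equals the excess n(HClO4).
So n(HClO4) consumed by the sample = 0.01205 - 0.001062 = 0.01098 mol.
n(CaCO3) = 0.01098 / 2 = 0.005492 mol.
mass CaCO3 = 0.005492 x 100.09 = 0.5497 g, so %CaCO3 = 0.5497/0.6979 x 100 = 78.8%.

78.8%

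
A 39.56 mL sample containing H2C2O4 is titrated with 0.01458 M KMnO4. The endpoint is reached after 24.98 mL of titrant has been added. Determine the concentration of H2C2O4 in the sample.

n(KMnO4) = 0.01458 x 0.02498 = 0.0003642 mol.
From the balanced equation, 2 mol KMnO4 reacts with 5 mol H2C2O4, so n(H2C2O4) = 0.0003642 x 5/2 = 0.0009105 mol.
[H2C2O4] = 0.0009105 / 0.03956 L = 0.0230 M.

0.0230 M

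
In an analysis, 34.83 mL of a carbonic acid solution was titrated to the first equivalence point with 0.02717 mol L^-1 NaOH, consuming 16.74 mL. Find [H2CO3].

0.0131 M

n(NaOH) = 0.02717 x 0.01674 = 0.0004548 mol.
At the first equivalence point, 1 mol OH^- react per mol H2CO3, so n(H2CO3) = 0.0004548 / 1 = 0.0004548 mol.
[H2CO3] = 0.0004548 / 0.03483 L = 0.0131 M.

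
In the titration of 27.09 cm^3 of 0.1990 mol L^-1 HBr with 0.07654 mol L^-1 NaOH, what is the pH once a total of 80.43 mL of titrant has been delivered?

11.85

n(acid) = 0.1990 x 0.02709 = 0.005391 mol; n(NaOH) added = 0.07654 x 0.08043 = 0.006156 mol.
Base is in excess by 0.006156 - 0.005391 = 0.0007652 mol in a total volume of 0.1075 L.
[OH^-] = 0.0007652/0.1075 = 0.007117 M, so pOH = 2.15 and pH = 14.00 - 2.15 = 11.85.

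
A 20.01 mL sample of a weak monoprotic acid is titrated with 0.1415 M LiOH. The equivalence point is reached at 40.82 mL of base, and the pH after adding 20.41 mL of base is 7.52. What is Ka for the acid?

3.0 x 10^-8

20.41 mL is half of the equivalence volume, so this is the half-equivalence point where [HA] = [A^-].
At half-equivalence pH = pKa, so pKa = 7.52.
Ka = 10^(-7.52) = 3.0 x 10^-8.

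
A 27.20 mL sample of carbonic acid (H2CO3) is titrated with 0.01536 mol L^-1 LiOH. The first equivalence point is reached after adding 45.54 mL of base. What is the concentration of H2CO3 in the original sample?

0.0257 M

n(LiOH) = 0.01536 x 0.04554 = 0.0006995 mol.
At the first equivalence point, 1 mol OH^- react per mol H2CO3, so n(H2CO3) = 0.0006995 / 1 = 0.0006995 mol.
[H2CO3] = 0.0006995 / 0.02720 L = 0.0257 M.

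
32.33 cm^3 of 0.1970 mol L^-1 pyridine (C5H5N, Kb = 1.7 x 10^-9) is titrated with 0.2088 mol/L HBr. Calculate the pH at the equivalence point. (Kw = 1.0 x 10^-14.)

n(C5H5N) = 0.1970 x 0.03233 = 0.006369 mol; V(HBr) at equivalence = 0.006369/0.2088 = 0.03050 L.
At equivalence the base is fully converted to C5H5NH+; total volume = 0.06283 L, so [C5H5NH+] = 0.006369/0.06283 = 0.1014 M.
Ka(C5H5NH+) = Kw/Kb = 1.0e-14 / 1.7 x 10^-9 = 5.88e-6.
[H^+] = sqrt(Ka x [C5H5NH+]) = sqrt(5.88e-6 x 0.1014) = 0.000772 M.
pH = -log(0.000772) = 3.11.

3.11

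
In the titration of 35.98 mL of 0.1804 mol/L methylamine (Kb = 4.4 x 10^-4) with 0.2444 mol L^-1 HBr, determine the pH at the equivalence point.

5.81

n(CH3NH2) = 0.1804 x 0.03598 = 0.006491 mol; V(HBr) at equivalence = 0.006491/0.2444 = 0.02656 L.
At equivalence the base is fully converted to CH3NH3+; total volume = 0.06254 L, so [CH3NH3+] = 0.006491/0.06254 = 0.1038 M.
Ka(CH3NH3+) = Kw/Kb = 1.0e-14 / 4.4 x 10^-4 = 2.27e-11.
[H^+] = sqrt(Ka x [CH3NH3+]) = sqrt(2.27e-11 x 0.1038) = 1.54e-6 M.
pH = -log(1.54e-6) = 5.81.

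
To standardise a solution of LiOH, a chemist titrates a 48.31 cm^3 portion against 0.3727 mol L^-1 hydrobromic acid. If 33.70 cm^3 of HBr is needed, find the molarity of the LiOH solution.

0.260 M

n(HBr) delivered = 0.3727 x 0.03370 = 0.01256 mol.
For a 1:1 reaction, n(LiOH) = 0.01256 mol.
[LiOH] = 0.01256 mol / 0.04831 L = 0.260 M.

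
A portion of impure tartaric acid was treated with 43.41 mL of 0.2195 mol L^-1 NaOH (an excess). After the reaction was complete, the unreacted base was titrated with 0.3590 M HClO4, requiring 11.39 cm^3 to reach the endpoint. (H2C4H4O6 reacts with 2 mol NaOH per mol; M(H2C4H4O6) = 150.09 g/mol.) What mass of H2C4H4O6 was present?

0.408 g

Total n(NaOH) added = 0.2195 x 0.04341 = 0.009528 mol.
n(HClO4) used = 0.3590 x 0.01139 = 0.004089 mol, which equals the excess n(NaOH).
So n(NaOH) consumed by the sample = 0.009528 - 0.004089 = 0.005439 mol.
n(H2C4H4O6) = 0.005439 / 2 = 0.002720 mol.
mass = 0.002720 mol x 150.09 g/mol = 0.408 g.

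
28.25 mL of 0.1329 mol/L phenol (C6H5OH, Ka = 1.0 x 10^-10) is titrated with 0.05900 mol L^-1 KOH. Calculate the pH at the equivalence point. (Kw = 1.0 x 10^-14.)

11.31

n(C6H5OH) = 0.1329 x 0.02825 = 0.003754 mol; V(KOH) at equivalence = 0.003754/0.05900 = 0.06363 L.
At equivalence all the acid is converted to C6H5O-; total volume = 0.02825 + 0.06363 = 0.09188 L, so [C6H5O-] = 0.003754/0.09188 = 0.04086 M.
Kb = Kw/Ka = 1.0e-14 / 1.0 x 10^-10 = 0.000100.
[OH^-] = sqrt(Kb x [C6H5O-]) = sqrt(0.000100 x 0.04086) = 0.00202 M.
pOH = 2.69, so pH = 14.00 - 2.69 = 11.31.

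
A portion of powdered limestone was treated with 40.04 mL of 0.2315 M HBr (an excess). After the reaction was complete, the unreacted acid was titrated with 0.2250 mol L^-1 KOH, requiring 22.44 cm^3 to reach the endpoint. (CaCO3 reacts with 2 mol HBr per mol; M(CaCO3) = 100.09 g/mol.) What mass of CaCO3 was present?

Total n(HBr) added = 0.2315 x 0.04004 = 0.009269 mol.
n(KOH) used = 0.2250 x 0.02244 = 0.005049 mol, which equals the excess n(HBr).
So n(HBr) consumed by the sample = 0.009269 - 0.005049 = 0.004220 mol.
n(CaCO3) = 0.004220 / 2 = 0.002110 mol.
mass = 0.002110 mol x 100.09 g/mol = 0.211 g.

0.211 g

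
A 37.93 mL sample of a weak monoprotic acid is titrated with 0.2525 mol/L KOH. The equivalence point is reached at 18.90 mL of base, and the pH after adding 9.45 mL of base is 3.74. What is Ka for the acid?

9.45 mL is half of the equivalence volume, so this is the half-equivalence point where [HA] = [A^-].
At half-equivalence pH = pKa, so pKa = 3.74.
Ka = 10^(-3.74) = 1.8 x 10^-4.

1.8 x 10^-4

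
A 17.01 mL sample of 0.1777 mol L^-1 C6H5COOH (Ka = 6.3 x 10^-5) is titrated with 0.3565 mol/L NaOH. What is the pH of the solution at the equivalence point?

8.64

n(C6H5COOH) = 0.1777 x 0.01701 = 0.003023 mol; V(NaOH) at equivalence = 0.003023/0.3565 = 0.008479 L.
At equivalence all the acid is converted to C6H5COO-; total volume = 0.01701 + 0.008479 = 0.02549 L, so [C6H5COO-] = 0.003023/0.02549 = 0.1186 M.
Kb = Kw/Ka = 1.0e-14 / 6.3 x 10^-5 = 1.59e-10.
[OH^-] = sqrt(Kb x [C6H5COO-]) = sqrt(1.59e-10 x 0.1186) = 4.34e-6 M.
pOH = 5.36, so pH = 14.00 - 5.36 = 8.64.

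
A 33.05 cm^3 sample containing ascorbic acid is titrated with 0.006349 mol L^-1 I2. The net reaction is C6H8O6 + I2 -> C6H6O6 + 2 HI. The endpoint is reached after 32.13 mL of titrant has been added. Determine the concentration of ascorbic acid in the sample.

0.00617 M

n(I2) = 0.006349 x 0.03213 = 0.0002040 mol.
From the balanced equation, 1 mol I2 reacts with 1 mol ascorbic acid, so n(ascorbic acid) = 0.0002040 x 1/1 = 0.0002040 mol.
[ascorbic acid] = 0.0002040 / 0.03305 L = 0.00617 M.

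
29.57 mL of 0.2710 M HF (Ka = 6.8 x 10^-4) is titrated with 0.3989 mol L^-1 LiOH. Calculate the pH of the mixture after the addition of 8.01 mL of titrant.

Initial n(HF) = 0.2710 x 0.02957 = 0.008013 mol.
n(LiOH) added = 0.3989 x 0.008010 = 0.003195 mol, converting that many moles of HF to F-.
Remaining n(HF) = 0.004818 mol; n(F-) = 0.003195 mol.
By Henderson-Hasselbalch, pH = pKa + log([A^-]/[HA]) = 3.17 + log(0.003195/0.004818) = 3.17 + (-0.18) = 2.99.

2.99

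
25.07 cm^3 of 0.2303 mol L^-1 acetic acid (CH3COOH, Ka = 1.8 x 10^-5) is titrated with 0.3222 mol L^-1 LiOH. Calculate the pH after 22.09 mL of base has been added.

12.45

n(acid) = 0.2303 x 0.02507 = 0.005774 mol; n(LiOH) added = 0.3222 x 0.02209 = 0.007117 mol.
Base is in excess by 0.007117 - 0.005774 = 0.001344 mol in a total volume of 0.04716 L.
[OH^-] = 0.001344/0.04716 = 0.02849 M, so pOH = 1.55 and pH = 14.00 - 1.55 = 12.45.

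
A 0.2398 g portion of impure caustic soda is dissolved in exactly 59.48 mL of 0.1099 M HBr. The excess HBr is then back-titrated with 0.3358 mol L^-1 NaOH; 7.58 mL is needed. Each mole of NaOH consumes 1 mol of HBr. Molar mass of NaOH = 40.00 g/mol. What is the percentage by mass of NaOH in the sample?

66.6%

Total n(HBr) added = 0.1099 x 0.05948 = 0.006537 mol.
n(NaOH) used = 0.3358 x 0.007580 = 0.002545 mol, which equals the excess n(HBr).
So n(HBr) consumed by the sample = 0.006537 - 0.002545 = 0.003991 mol.
n(NaOH) = 0.003991 / 1 = 0.003991 mol.
mass NaOH = 0.003991 x 40.00 = 0.1597 g, so %NaOH = 0.1597/0.2398 x 100 = 66.6%.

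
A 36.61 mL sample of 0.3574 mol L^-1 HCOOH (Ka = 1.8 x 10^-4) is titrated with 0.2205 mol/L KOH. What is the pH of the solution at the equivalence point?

8.44

n(HCOOH) = 0.3574 x 0.03661 = 0.01308 mol; V(KOH) at equivalence = 0.01308/0.2205 = 0.05934 L.
At equivalence all the acid is converted to HCOO-; total volume = 0.03661 + 0.05934 = 0.09595 L, so [HCOO-] = 0.01308/0.09595 = 0.1364 M.
Kb = Kw/Ka = 1.0e-14 / 1.8 x 10^-4 = 5.56e-11.
[OH^-] = sqrt(Kb x [HCOO-]) = sqrt(5.56e-11 x 0.1364) = 2.75e-6 M.
pOH = 5.56, so pH = 14.00 - 5.56 = 8.44.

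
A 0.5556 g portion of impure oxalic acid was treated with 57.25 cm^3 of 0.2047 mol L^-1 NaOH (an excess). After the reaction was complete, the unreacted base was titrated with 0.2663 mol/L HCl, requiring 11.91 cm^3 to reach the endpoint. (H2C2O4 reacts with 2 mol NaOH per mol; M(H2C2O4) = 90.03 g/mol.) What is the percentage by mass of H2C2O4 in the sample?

69.3%

Total n(NaOH) added = 0.2047 x 0.05725 = 0.01172 mol.
n(HCl) used = 0.2663 x 0.01191 = 0.003172 mol, which equals the excess n(NaOH).
So n(NaOH) consumed by the sample = 0.01172 - 0.003172 = 0.008547 mol.
n(H2C2O4) = 0.008547 / 2 = 0.004274 mol.
mass H2C2O4 = 0.004274 x 90.03 = 0.3848 g, so %H2C2O4 = 0.3848/0.5556 x 100 = 69.3%.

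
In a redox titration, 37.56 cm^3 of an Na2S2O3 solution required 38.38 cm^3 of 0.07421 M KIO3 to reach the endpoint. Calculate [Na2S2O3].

0.455 M

n(KIO3) = 0.07421 x 0.03838 = 0.002848 mol.
From the balanced equation, 1 mol KIO3 reacts with 6 mol Na2S2O3, so n(Na2S2O3) = 0.002848 x 6/1 = 0.01709 mol.
[Na2S2O3] = 0.01709 / 0.03756 L = 0.455 M.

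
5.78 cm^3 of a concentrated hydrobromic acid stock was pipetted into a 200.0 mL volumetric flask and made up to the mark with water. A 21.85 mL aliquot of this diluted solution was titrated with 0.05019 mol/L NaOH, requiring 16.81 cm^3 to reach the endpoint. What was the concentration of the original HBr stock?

1.34 M

n(NaOH) = 0.05019 x 0.01681 = 0.0008437 mol.
n(HBr) in the aliquot = 0.0008437 mol.
[diluted HBr] = 0.0008437 / 0.02185 = 0.03861 M.
Dilution factor = 200.0/5.780 = 34.60, so [stock] = 0.03861 x 34.60 = 1.34 M.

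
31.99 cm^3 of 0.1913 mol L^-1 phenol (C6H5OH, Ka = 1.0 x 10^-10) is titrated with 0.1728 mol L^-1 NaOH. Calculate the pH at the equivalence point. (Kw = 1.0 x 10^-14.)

n(C6H5OH) = 0.1913 x 0.03199 = 0.006120 mol; V(NaOH) at equivalence = 0.006120/0.1728 = 0.03541 L.
At equivalence all the acid is converted to C6H5O-; total volume = 0.03199 + 0.03541 = 0.06740 L, so [C6H5O-] = 0.006120/0.06740 = 0.09079 M.
Kb = Kw/Ka = 1.0e-14 / 1.0 x 10^-10 = 0.000100.
[OH^-] = sqrt(Kb x [C6H5O-]) = sqrt(0.000100 x 0.09079) = 0.00301 M.
pOH = 2.52, so pH = 14.00 - 2.52 = 11.48.

11.48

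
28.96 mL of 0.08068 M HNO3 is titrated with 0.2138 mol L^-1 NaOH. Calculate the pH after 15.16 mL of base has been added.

12.31

n(acid) = 0.08068 x 0.02896 = 0.002336 mol; n(NaOH) added = 0.2138 x 0.01516 = 0.003241 mol.
Base is in excess by 0.003241 - 0.002336 = 0.0009047 mol in a total volume of 0.04412 L.
[OH^-] = 0.0009047/0.04412 = 0.02051 M, so pOH = 1.69 and pH = 14.00 - 1.69 = 12.31.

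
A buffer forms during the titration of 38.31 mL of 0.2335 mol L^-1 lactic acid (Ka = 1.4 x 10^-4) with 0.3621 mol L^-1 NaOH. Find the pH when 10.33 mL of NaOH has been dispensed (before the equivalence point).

Initial n(HC3H5O3) = 0.2335 x 0.03831 = 0.008945 mol.
n(NaOH) added = 0.3621 x 0.01033 = 0.003740 mol, converting that many moles of HC3H5O3 to C3H5O3-.
Remaining n(HC3H5O3) = 0.005205 mol; n(C3H5O3-) = 0.003740 mol.
By Henderson-Hasselbalch, pH = pKa + log([A^-]/[HA]) = 3.85 + log(0.003740/0.005205) = 3.85 + (-0.14) = 3.71.

3.71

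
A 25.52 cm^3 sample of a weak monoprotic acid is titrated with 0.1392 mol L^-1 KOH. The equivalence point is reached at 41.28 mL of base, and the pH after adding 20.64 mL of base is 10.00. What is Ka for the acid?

1.0 x 10^-10

20.64 mL is half of the equivalence volume, so this is the half-equivalence point where [HA] = [A^-].
At half-equivalence pH = pKa, so pKa = 10.00.
Ka = 10^(-10.00) = 1.0 x 10^-10.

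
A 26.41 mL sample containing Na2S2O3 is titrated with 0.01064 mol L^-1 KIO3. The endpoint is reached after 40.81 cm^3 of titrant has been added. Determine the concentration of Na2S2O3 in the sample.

n(KIO3) = 0.01064 x 0.04081 = 0.0004342 mol.
From the balanced equation, 1 mol KIO3 reacts with 6 mol Na2S2O3, so n(Na2S2O3) = 0.0004342 x 6/1 = 0.002605 mol.
[Na2S2O3] = 0.002605 / 0.02641 L = 0.0986 M.

0.0986 M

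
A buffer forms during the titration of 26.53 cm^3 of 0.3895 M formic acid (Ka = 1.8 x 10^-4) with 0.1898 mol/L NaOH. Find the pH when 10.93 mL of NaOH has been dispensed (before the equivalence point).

Initial n(HCOOH) = 0.3895 x 0.02653 = 0.01033 mol.
n(NaOH) added = 0.1898 x 0.01093 = 0.002075 mol, converting that many moles of HCOOH to HCOO-.
Remaining n(HCOOH) = 0.008259 mol; n(HCOO-) = 0.002075 mol.
By Henderson-Hasselbalch, pH = pKa + log([A^-]/[HA]) = 3.74 + log(0.002075/0.008259) = 3.74 + (-0.60) = 3.14.

3.14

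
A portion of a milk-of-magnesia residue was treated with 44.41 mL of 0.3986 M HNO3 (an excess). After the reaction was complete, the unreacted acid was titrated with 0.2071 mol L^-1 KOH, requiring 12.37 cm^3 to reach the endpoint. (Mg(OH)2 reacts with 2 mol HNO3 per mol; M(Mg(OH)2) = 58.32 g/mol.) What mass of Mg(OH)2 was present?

0.441 g

Total n(HNO3) added = 0.3986 x 0.04441 = 0.01770 mol.
n(KOH) used = 0.2071 x 0.01237 = 0.002562 mol, which equals the excess n(HNO3).
So n(HNO3) consumed by the sample = 0.01770 - 0.002562 = 0.01514 mol.
n(Mg(OH)2) = 0.01514 / 2 = 0.007570 mol.
mass = 0.007570 mol x 58.32 g/mol = 0.441 g.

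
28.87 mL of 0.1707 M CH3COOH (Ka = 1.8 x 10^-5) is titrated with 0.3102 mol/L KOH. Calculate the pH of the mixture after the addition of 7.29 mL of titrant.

Initial n(CH3COOH) = 0.1707 x 0.02887 = 0.004928 mol.
n(KOH) added = 0.3102 x 0.007290 = 0.002261 mol, converting that many moles of CH3COOH to CH3COO-.
Remaining n(CH3COOH) = 0.002667 mol; n(CH3COO-) = 0.002261 mol.
By Henderson-Hasselbalch, pH = pKa + log([A^-]/[HA]) = 4.74 + log(0.002261/0.002667) = 4.74 + (-0.07) = 4.67.

4.67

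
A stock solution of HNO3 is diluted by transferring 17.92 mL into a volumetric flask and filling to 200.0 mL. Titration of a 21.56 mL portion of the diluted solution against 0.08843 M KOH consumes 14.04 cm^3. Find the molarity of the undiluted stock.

0.643 M

n(KOH) = 0.08843 x 0.01404 = 0.001242 mol.
n(HNO3) in the aliquot = 0.001242 mol.
[diluted HNO3] = 0.001242 / 0.02156 = 0.05759 M.
Dilution factor = 200.0/17.92 = 11.16, so [stock] = 0.05759 x 11.16 = 0.643 M.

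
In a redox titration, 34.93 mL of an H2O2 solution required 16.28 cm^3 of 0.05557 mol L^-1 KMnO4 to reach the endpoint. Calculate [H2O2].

n(KMnO4) = 0.05557 x 0.01628 = 0.0009047 mol.
From the balanced equation, 2 mol KMnO4 reacts with 5 mol H2O2, so n(H2O2) = 0.0009047 x 5/2 = 0.002262 mol.
[H2O2] = 0.002262 / 0.03493 L = 0.0647 M.

0.0647 M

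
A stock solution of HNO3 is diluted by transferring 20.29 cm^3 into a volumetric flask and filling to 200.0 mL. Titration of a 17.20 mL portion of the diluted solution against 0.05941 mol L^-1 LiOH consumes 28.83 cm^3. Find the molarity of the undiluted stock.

0.982 M

n(LiOH) = 0.05941 x 0.02883 = 0.001713 mol.
n(HNO3) in the aliquot = 0.001713 mol.
[diluted HNO3] = 0.001713 / 0.01720 = 0.09958 M.
Dilution factor = 200.0/20.29 = 9.857, so [stock] = 0.09958 x 9.857 = 0.982 M.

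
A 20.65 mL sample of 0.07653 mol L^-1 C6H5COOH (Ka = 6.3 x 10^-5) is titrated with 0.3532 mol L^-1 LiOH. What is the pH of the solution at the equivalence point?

n(C6H5COOH) = 0.07653 x 0.02065 = 0.001580 mol; V(LiOH) at equivalence = 0.001580/0.3532 = 0.004474 L.
At equivalence all the acid is converted to C6H5COO-; total volume = 0.02065 + 0.004474 = 0.02512 L, so [C6H5COO-] = 0.001580/0.02512 = 0.06290 M.
Kb = Kw/Ka = 1.0e-14 / 6.3 x 10^-5 = 1.59e-10.
[OH^-] = sqrt(Kb x [C6H5COO-]) = sqrt(1.59e-10 x 0.06290) = 3.16e-6 M.
pOH = 5.50, so pH = 14.00 - 5.50 = 8.50.

8.50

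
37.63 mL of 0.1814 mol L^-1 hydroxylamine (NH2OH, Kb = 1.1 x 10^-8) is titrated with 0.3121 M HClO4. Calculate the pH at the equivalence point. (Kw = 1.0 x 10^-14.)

3.49

n(NH2OH) = 0.1814 x 0.03763 = 0.006826 mol; V(HClO4) at equivalence = 0.006826/0.3121 = 0.02187 L.
At equivalence the base is fully converted to NH3OH+; total volume = 0.05950 L, so [NH3OH+] = 0.006826/0.05950 = 0.1147 M.
Ka(NH3OH+) = Kw/Kb = 1.0e-14 / 1.1 x 10^-8 = 9.09e-7.
[H^+] = sqrt(Ka x [NH3OH+]) = sqrt(9.09e-7 x 0.1147) = 0.000323 M.
pH = -log(0.000323) = 3.49.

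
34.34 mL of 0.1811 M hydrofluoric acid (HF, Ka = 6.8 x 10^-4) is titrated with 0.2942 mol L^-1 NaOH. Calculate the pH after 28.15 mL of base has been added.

12.52

n(acid) = 0.1811 x 0.03434 = 0.006219 mol; n(NaOH) added = 0.2942 x 0.02815 = 0.008282 mol.
Base is in excess by 0.008282 - 0.006219 = 0.002063 mol in a total volume of 0.06249 L.
[OH^-] = 0.002063/0.06249 = 0.03301 M, so pOH = 1.48 and pH = 14.00 - 1.48 = 12.52.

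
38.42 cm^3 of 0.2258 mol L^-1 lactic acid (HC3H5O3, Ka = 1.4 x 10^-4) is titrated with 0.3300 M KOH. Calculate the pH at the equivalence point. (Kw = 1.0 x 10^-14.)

8.49

n(HC3H5O3) = 0.2258 x 0.03842 = 0.008675 mol; V(KOH) at equivalence = 0.008675/0.3300 = 0.02629 L.
At equivalence all the acid is converted to C3H5O3-; total volume = 0.03842 + 0.02629 = 0.06471 L, so [C3H5O3-] = 0.008675/0.06471 = 0.1341 M.
Kb = Kw/Ka = 1.0e-14 / 1.4 x 10^-4 = 7.14e-11.
[OH^-] = sqrt(Kb x [C3H5O3-]) = sqrt(7.14e-11 x 0.1341) = 3.09e-6 M.
pOH = 5.51, so pH = 14.00 - 5.51 = 8.49.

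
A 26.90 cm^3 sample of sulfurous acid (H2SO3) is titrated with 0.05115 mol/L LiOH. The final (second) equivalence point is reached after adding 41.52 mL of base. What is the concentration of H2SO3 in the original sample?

0.0395 M

n(LiOH) = 0.05115 x 0.04152 = 0.002124 mol.
At the final (second) equivalence point, 2 mol OH^- react per mol H2SO3, so n(H2SO3) = 0.002124 / 2 = 0.001062 mol.
[H2SO3] = 0.001062 / 0.02690 L = 0.0395 M.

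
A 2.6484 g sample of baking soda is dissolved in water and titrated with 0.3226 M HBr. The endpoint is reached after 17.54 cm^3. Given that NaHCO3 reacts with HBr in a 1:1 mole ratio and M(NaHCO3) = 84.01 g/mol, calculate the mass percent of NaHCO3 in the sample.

17.9%

n(HBr) = 0.3226 x 0.01754 = 0.005658 mol.
n(NaHCO3) = 0.005658 / 1 = 0.005658 mol.
mass of NaHCO3 = 0.005658 x 84.01 = 0.4754 g.
% purity = 0.4754 / 2.6484 x 100 = 17.9%.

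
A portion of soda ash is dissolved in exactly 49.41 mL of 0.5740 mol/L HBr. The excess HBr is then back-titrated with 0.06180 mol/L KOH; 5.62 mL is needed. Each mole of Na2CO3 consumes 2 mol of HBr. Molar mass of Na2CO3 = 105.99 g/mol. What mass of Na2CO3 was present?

1.48 g

Total n(HBr) added = 0.5740 x 0.04941 = 0.02836 mol.
n(KOH) used = 0.06180 x 0.005620 = 0.0003473 mol, which equals the excess n(HBr).
So n(HBr) consumed by the sample = 0.02836 - 0.0003473 = 0.02801 mol.
n(Na2CO3) = 0.02801 / 2 = 0.01401 mol.
mass = 0.01401 mol x 105.99 g/mol = 1.48 g.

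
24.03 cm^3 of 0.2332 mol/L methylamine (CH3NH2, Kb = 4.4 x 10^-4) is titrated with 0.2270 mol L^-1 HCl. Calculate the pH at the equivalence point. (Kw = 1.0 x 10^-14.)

n(CH3NH2) = 0.2332 x 0.02403 = 0.005604 mol; V(HCl) at equivalence = 0.005604/0.2270 = 0.02469 L.
At equivalence the base is fully converted to CH3NH3+; total volume = 0.04872 L, so [CH3NH3+] = 0.005604/0.04872 = 0.1150 M.
Ka(CH3NH3+) = Kw/Kb = 1.0e-14 / 4.4 x 10^-4 = 2.27e-11.
[H^+] = sqrt(Ka x [CH3NH3+]) = sqrt(2.27e-11 x 0.1150) = 1.62e-6 M.
pH = -log(1.62e-6) = 5.79.

5.79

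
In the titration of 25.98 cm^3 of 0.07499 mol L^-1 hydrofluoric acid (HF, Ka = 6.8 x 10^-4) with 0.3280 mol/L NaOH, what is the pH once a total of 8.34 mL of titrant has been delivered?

12.36

n(acid) = 0.07499 x 0.02598 = 0.001948 mol; n(NaOH) added = 0.3280 x 0.008340 = 0.002736 mol.
Base is in excess by 0.002736 - 0.001948 = 0.0007873 mol in a total volume of 0.03432 L.
[OH^-] = 0.0007873/0.03432 = 0.02294 M, so pOH = 1.64 and pH = 14.00 - 1.64 = 12.36.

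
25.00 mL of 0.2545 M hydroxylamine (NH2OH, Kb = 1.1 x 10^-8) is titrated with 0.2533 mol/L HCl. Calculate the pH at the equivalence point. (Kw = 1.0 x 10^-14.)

3.47

n(NH2OH) = 0.2545 x 0.02500 = 0.006363 mol; V(HCl) at equivalence = 0.006363/0.2533 = 0.02512 L.
At equivalence the base is fully converted to NH3OH+; total volume = 0.05012 L, so [NH3OH+] = 0.006363/0.05012 = 0.1269 M.
Ka(NH3OH+) = Kw/Kb = 1.0e-14 / 1.1 x 10^-8 = 9.09e-7.
[H^+] = sqrt(Ka x [NH3OH+]) = sqrt(9.09e-7 x 0.1269) = 0.000340 M.
pH = -log(0.000340) = 3.47.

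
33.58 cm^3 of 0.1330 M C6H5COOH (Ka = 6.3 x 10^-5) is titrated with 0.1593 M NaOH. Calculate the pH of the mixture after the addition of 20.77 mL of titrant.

4.66

Initial n(C6H5COOH) = 0.1330 x 0.03358 = 0.004466 mol.
n(NaOH) added = 0.1593 x 0.02077 = 0.003309 mol, converting that many moles of C6H5COOH to C6H5COO-.
Remaining n(C6H5COOH) = 0.001157 mol; n(C6H5COO-) = 0.003309 mol.
By Henderson-Hasselbalch, pH = pKa + log([A^-]/[HA]) = 4.20 + log(0.003309/0.001157) = 4.20 + (+0.46) = 4.66.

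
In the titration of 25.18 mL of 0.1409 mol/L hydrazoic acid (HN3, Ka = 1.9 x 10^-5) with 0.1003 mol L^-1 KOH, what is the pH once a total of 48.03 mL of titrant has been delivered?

n(acid) = 0.1409 x 0.02518 = 0.003548 mol; n(KOH) added = 0.1003 x 0.04803 = 0.004817 mol.
Base is in excess by 0.004817 - 0.003548 = 0.001270 mol in a total volume of 0.07321 L.
[OH^-] = 0.001270/0.07321 = 0.01734 M, so pOH = 1.76 and pH = 14.00 - 1.76 = 12.24.

12.24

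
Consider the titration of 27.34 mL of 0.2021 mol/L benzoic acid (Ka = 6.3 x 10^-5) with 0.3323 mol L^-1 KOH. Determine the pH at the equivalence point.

n(C6H5COOH) = 0.2021 x 0.02734 = 0.005525 mol; V(KOH) at equivalence = 0.005525/0.3323 = 0.01663 L.
At equivalence all the acid is converted to C6H5COO-; total volume = 0.02734 + 0.01663 = 0.04397 L, so [C6H5COO-] = 0.005525/0.04397 = 0.1257 M.
Kb = Kw/Ka = 1.0e-14 / 6.3 x 10^-5 = 1.59e-10.
[OH^-] = sqrt(Kb x [C6H5COO-]) = sqrt(1.59e-10 x 0.1257) = 4.47e-6 M.
pOH = 5.35, so pH = 14.00 - 5.35 = 8.65.

8.65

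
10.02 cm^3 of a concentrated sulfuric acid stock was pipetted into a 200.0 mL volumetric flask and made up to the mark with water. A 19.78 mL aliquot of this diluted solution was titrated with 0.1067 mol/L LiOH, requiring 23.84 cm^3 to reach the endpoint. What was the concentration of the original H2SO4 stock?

n(LiOH) = 0.1067 x 0.02384 = 0.002544 mol.
n(H2SO4) in the aliquot = 0.002544 x 1/2 = 0.001272 mol.
[diluted H2SO4] = 0.001272 / 0.01978 = 0.06430 M.
Dilution factor = 200.0/10.02 = 19.96, so [stock] = 0.06430 x 19.96 = 1.28 M.

1.28 M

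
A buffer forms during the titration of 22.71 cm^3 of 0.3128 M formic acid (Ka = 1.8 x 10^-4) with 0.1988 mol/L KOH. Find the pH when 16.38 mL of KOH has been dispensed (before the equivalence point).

3.67

Initial n(HCOOH) = 0.3128 x 0.02271 = 0.007104 mol.
n(KOH) added = 0.1988 x 0.01638 = 0.003256 mol, converting that many moles of HCOOH to HCOO-.
Remaining n(HCOOH) = 0.003847 mol; n(HCOO-) = 0.003256 mol.
By Henderson-Hasselbalch, pH = pKa + log([A^-]/[HA]) = 3.74 + log(0.003256/0.003847) = 3.74 + (-0.07) = 3.67.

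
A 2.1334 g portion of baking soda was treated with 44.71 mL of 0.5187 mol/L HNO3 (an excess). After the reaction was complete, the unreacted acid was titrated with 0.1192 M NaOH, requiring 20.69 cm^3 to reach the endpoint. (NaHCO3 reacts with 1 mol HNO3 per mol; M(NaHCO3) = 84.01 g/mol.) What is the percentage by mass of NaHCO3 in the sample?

Total n(HNO3) added = 0.5187 x 0.04471 = 0.02319 mol.
n(NaOH) used = 0.1192 x 0.02069 = 0.002466 mol, which equals the excess n(HNO3).
So n(HNO3) consumed by the sample = 0.02319 - 0.002466 = 0.02072 mol.
n(NaHCO3) = 0.02072 / 1 = 0.02072 mol.
mass NaHCO3 = 0.02072 x 84.01 = 1.741 g, so %NaHCO3 = 1.741/2.1334 x 100 = 81.6%.

81.6%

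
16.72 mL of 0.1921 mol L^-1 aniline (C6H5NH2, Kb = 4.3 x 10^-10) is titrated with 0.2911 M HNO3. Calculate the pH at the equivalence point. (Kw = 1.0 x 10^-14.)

2.79

n(C6H5NH2) = 0.1921 x 0.01672 = 0.003212 mol; V(HNO3) at equivalence = 0.003212/0.2911 = 0.01103 L.
At equivalence the base is fully converted to C6H5NH3+; total volume = 0.02775 L, so [C6H5NH3+] = 0.003212/0.02775 = 0.1157 M.
Ka(C6H5NH3+) = Kw/Kb = 1.0e-14 / 4.3 x 10^-10 = 2.33e-5.
[H^+] = sqrt(Ka x [C6H5NH3+]) = sqrt(2.33e-5 x 0.1157) = 0.00164 M.
pH = -log(0.00164) = 2.79.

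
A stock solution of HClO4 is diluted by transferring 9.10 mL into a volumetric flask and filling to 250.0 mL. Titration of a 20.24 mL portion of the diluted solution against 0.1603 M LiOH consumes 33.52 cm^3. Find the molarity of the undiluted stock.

n(LiOH) = 0.1603 x 0.03352 = 0.005373 mol.
n(HClO4) in the aliquot = 0.005373 mol.
[diluted HClO4] = 0.005373 / 0.02024 = 0.2655 M.
Dilution factor = 250.0/9.100 = 27.47, so [stock] = 0.2655 x 27.47 = 7.29 M.

7.29 M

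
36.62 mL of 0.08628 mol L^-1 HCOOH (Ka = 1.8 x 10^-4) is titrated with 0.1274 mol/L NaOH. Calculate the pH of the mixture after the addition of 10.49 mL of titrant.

3.61

Initial n(HCOOH) = 0.08628 x 0.03662 = 0.003160 mol.
n(NaOH) added = 0.1274 x 0.01049 = 0.001336 mol, converting that many moles of HCOOH to HCOO-.
Remaining n(HCOOH) = 0.001823 mol; n(HCOO-) = 0.001336 mol.
By Henderson-Hasselbalch, pH = pKa + log([A^-]/[HA]) = 3.74 + log(0.001336/0.001823) = 3.74 + (-0.13) = 3.61.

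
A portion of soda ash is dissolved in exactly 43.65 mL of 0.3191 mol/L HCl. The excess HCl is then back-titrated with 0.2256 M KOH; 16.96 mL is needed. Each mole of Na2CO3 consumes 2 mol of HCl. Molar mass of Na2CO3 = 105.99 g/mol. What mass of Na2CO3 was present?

0.535 g

Total n(HCl) added = 0.3191 x 0.04365 = 0.01393 mol.
n(KOH) used = 0.2256 x 0.01696 = 0.003826 mol, which equals the excess n(HCl).
So n(HCl) consumed by the sample = 0.01393 - 0.003826 = 0.01010 mol.
n(Na2CO3) = 0.01010 / 2 = 0.005051 mol.
mass = 0.005051 mol x 105.99 g/mol = 0.535 g.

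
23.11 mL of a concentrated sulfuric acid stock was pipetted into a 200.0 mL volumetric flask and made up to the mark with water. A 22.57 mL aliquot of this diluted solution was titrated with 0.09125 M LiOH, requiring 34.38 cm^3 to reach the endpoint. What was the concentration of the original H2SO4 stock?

0.601 M

n(LiOH) = 0.09125 x 0.03438 = 0.003137 mol.
n(H2SO4) in the aliquot = 0.003137 x 1/2 = 0.001569 mol.
[diluted H2SO4] = 0.001569 / 0.02257 = 0.06950 M.
Dilution factor = 200.0/23.11 = 8.654, so [stock] = 0.06950 x 8.654 = 0.601 M.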